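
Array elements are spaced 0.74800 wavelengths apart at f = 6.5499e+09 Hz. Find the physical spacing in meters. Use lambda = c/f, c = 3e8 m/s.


lambda = c / f = 3.0000e+08 / 6.5499e+09 = 0.04580223 m
d = 0.74800 * 0.04580223 = 0.03426 m

0.03426 m


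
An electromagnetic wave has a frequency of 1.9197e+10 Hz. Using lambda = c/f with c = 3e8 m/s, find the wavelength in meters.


lambda = c / f = 3.0000e+08 / 1.9197e+10 = 0.01563 m

0.01563 m


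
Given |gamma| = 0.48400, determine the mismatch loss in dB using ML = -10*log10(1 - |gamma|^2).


ML = -10 * log10(1 - 0.48400^2) = -10 * log10(0.765744) = 1.159 dB

1.159 dB


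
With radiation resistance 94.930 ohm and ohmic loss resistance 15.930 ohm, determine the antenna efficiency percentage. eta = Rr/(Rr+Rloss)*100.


eta = 94.930 / (94.930 + 15.930) * 100 = 85.63%

85.63%


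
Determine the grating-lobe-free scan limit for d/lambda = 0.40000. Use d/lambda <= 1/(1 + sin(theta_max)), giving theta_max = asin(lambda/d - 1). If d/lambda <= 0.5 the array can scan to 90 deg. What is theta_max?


lambda/d - 1 = 1/0.40000 - 1 = 1.500000 >= 1
d/lambda <= 0.5, so the array can scan to endfire without grating lobes: theta_max = 90 deg

90 deg


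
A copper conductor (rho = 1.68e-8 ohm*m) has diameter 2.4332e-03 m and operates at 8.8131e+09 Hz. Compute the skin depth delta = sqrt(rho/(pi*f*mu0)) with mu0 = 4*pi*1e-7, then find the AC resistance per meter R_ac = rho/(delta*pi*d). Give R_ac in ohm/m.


delta = sqrt(1.68e-8 / (pi * 8.8131e+09 * 4*pi*1e-7)) = 6.948810e-07 m
R_ac = 1.68e-8 / (6.948810e-07 * pi * 2.4332e-03) = 3.163 ohm/m

3.163 ohm/m


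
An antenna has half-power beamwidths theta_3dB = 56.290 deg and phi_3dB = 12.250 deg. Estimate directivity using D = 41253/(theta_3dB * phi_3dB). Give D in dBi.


D_linear = 41253 / (56.290 * 12.250) = 59.82576
D_dBi = 10 * log10(59.82576) = 17.77 dBi

17.77 dBi


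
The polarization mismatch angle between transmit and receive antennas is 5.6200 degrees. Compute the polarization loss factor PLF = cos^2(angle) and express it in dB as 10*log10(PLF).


PLF_linear = cos^2(5.6200 deg) = 0.9904097
PLF_dB = 10 * log10(0.9904097) = -0.04185 dB

-0.04185 dB


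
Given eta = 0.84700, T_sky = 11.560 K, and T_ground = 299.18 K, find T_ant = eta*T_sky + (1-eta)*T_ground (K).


T_ant = 0.84700 * 11.560 + (1 - 0.84700) * 299.18 = 55.57 K

55.57 K


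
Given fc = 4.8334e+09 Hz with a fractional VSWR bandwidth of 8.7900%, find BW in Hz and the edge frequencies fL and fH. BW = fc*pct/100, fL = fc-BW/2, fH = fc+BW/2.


BW = 4.8334e+09 * 8.7900/100 = 4.248559e+08 Hz
fL = 4.8334e+09 - 4.248559e+08/2 = 4.621e+09 Hz
fH = 4.8334e+09 + 4.248559e+08/2 = 5.046e+09 Hz

BW=4.249e+08 Hz, fL=4.621e+09 Hz, fH=5.046e+09 Hz


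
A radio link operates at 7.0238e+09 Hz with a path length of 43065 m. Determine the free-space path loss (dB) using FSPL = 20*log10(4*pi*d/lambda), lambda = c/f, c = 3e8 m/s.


lambda = c / f = 3.0000e+08 / 7.0238e+09 = 0.04271192 m
FSPL = 20 * log10(4*pi*43065/0.04271192) = 142.1 dB

142.1 dB


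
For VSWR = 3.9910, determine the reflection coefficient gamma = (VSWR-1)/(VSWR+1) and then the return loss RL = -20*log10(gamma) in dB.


gamma = (3.9910 - 1) / (3.9910 + 1) = 0.5992787
RL = -20 * log10(0.5992787) = 4.447 dB

4.447 dB


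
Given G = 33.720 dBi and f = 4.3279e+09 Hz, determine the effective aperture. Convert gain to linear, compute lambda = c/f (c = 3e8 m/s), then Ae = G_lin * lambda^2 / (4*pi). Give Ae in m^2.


lambda = c / f = 3.0000e+08 / 4.3279e+09 = 0.06931768 m
G_linear = 10^(33.720/10) = 2355.049
Ae = G_linear * lambda^2 / (4*pi) = 2355.049 * 0.06931768^2 / (4*pi) = 0.9005 m^2

0.9005 m^2


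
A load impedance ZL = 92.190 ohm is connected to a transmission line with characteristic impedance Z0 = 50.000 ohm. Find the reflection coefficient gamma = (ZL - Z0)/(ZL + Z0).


gamma = (92.190 - 50.000) / (92.190 + 50.000) = 0.2967

0.2967


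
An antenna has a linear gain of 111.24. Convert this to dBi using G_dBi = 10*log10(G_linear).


G_dBi = 10 * log10(111.24) = 20.46 dBi

20.46 dBi


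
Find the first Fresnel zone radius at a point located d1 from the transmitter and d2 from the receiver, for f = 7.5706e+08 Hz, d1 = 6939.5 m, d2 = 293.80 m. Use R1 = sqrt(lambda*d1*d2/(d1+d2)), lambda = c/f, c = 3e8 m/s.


lambda = c / f = 3.0000e+08 / 7.5706e+08 = 0.3962698 m
R1 = sqrt(0.3962698 * 6939.5 * 293.80 / (6939.5 + 293.80)) = 10.57 m

10.57 m


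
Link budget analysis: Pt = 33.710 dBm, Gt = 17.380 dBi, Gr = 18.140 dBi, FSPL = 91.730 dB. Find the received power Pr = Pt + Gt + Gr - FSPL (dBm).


Pr = 33.710 + 17.380 + 18.140 - 91.730 = -22.50 dBm

-22.50 dBm


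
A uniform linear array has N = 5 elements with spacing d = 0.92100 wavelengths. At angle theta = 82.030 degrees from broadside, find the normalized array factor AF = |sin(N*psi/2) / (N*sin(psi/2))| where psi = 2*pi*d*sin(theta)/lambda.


psi = 2*pi*0.92100*sin(82.030 deg) = 5.730918 rad
AF = |sin(5*5.730918/2) / (5*sin(5.730918/2))| = 0.7204

0.7204


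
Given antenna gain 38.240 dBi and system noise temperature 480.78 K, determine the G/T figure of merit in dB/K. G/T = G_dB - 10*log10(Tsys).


G/T = 38.240 - 10*log10(480.78) = 38.240 - 26.81946 = 11.42 dB/K

11.42 dB/K


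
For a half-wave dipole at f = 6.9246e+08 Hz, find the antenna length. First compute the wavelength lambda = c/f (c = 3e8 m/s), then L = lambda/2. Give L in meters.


lambda = c / f = 3.0000e+08 / 6.9246e+08 = 0.4332380 m
L = lambda / 2 = 0.4332380 / 2 = 0.2166 m

0.2166 m


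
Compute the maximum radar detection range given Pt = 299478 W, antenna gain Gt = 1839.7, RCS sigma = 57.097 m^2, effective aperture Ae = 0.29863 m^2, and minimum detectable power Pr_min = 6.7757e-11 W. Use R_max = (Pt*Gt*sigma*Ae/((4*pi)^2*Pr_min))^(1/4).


R^4 = 299478*1839.7*57.097*0.29863 / ((4*pi)^2 * 6.7757e-11) = 8.779803e+17
R_max = 8.779803e+17^0.25 = 30611 m

30611 m


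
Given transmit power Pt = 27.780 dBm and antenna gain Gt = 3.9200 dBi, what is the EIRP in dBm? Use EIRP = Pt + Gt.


EIRP = Pt + Gt = 27.780 + 3.9200 = 31.70 dBm

31.70 dBm


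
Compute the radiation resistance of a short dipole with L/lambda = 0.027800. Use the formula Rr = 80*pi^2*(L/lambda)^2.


Rr = 80 * pi^2 * (0.027800)^2 = 80 * 9.869604 * 7.728400e-04 = 0.6102 ohm

0.6102 ohm


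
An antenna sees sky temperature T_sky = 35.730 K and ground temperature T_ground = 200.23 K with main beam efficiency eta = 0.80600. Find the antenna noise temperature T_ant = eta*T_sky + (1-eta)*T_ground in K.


T_ant = 0.80600 * 35.730 + (1 - 0.80600) * 200.23 = 67.64 K

67.64 K


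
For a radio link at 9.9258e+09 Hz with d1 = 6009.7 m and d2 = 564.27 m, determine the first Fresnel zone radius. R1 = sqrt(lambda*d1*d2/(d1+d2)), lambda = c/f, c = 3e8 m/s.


lambda = c / f = 3.0000e+08 / 9.9258e+09 = 0.03022426 m
R1 = sqrt(0.03022426 * 6009.7 * 564.27 / (6009.7 + 564.27)) = 3.949 m

3.949 m


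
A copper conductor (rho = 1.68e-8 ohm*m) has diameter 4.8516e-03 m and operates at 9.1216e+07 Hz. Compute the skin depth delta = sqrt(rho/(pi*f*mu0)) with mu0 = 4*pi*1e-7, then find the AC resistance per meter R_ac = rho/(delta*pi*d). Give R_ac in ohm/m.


delta = sqrt(1.68e-8 / (pi * 9.1216e+07 * 4*pi*1e-7)) = 6.830292e-06 m
R_ac = 1.68e-8 / (6.830292e-06 * pi * 4.8516e-03) = 0.1614 ohm/m

0.1614 ohm/m


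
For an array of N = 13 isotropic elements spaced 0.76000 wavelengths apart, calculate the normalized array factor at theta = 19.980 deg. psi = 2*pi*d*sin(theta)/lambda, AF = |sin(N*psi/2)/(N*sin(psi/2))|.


psi = 2*pi*0.76000*sin(19.980 deg) = 1.631655 rad
AF = |sin(13*1.631655/2) / (13*sin(1.631655/2))| = 0.09770

0.09770


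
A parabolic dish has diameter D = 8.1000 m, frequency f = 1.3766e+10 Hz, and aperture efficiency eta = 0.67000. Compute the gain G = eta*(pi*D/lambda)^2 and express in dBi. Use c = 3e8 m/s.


lambda = c / f = 3.0000e+08 / 1.3766e+10 = 0.02179282 m
G_linear = 0.67000 * (pi * 8.1000 / 0.02179282)^2 = 913519.3
G_dBi = 10 * log10(913519.3) = 59.61 dBi

59.61 dBi


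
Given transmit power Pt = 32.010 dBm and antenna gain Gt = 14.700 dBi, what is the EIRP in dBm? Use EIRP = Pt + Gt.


EIRP = Pt + Gt = 32.010 + 14.700 = 46.71 dBm

46.71 dBm


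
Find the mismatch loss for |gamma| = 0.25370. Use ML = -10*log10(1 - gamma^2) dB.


ML = -10 * log10(1 - 0.25370^2) = -10 * log10(0.93563631) = 0.2889 dB

0.2889 dB


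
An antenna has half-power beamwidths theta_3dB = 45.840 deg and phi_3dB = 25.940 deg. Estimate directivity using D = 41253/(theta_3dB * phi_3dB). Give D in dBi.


D_linear = 41253 / (45.840 * 25.940) = 34.69293
D_dBi = 10 * log10(34.69293) = 15.40 dBi

15.40 dBi


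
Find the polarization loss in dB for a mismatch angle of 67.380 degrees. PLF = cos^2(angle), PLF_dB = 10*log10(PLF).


PLF_linear = cos^2(67.380 deg) = 0.1479307
PLF_dB = 10 * log10(0.1479307) = -8.299 dB

-8.299 dB


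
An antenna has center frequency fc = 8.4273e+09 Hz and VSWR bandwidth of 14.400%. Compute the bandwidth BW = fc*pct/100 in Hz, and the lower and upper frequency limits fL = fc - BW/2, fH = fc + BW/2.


BW = 8.4273e+09 * 14.400/100 = 1.213531e+09 Hz
fL = 8.4273e+09 - 1.213531e+09/2 = 7.821e+09 Hz
fH = 8.4273e+09 + 1.213531e+09/2 = 9.034e+09 Hz

BW=1.214e+09 Hz, fL=7.821e+09 Hz, fH=9.034e+09 Hz


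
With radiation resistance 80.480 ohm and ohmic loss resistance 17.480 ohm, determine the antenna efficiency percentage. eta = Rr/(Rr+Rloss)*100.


eta = 80.480 / (80.480 + 17.480) * 100 = 82.16%

82.16%


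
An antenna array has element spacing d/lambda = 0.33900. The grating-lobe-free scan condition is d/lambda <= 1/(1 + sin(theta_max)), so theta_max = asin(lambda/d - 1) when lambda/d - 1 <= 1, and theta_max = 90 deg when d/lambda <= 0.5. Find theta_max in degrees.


lambda/d - 1 = 1/0.33900 - 1 = 1.949853 >= 1
d/lambda <= 0.5, so the array can scan to endfire without grating lobes: theta_max = 90 deg

90 deg


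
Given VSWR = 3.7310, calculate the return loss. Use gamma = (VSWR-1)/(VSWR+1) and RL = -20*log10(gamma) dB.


gamma = (3.7310 - 1) / (3.7310 + 1) = 0.5772564
RL = -20 * log10(0.5772564) = 4.773 dB

4.773 dB


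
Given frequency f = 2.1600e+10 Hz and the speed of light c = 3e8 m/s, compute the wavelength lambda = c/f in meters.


lambda = c / f = 3.0000e+08 / 2.1600e+10 = 0.01389 m

0.01389 m


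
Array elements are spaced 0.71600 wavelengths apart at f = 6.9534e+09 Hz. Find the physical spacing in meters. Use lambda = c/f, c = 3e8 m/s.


lambda = c / f = 3.0000e+08 / 6.9534e+09 = 0.04314436 m
d = 0.71600 * 0.04314436 = 0.03089 m

0.03089 m


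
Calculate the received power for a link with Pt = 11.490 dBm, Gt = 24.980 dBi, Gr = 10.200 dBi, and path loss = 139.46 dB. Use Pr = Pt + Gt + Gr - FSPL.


Pr = 11.490 + 24.980 + 10.200 - 139.46 = -92.79 dBm

-92.79 dBm


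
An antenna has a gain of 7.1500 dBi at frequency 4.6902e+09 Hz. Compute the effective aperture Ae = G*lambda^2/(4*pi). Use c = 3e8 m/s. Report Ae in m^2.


lambda = c / f = 3.0000e+08 / 4.6902e+09 = 0.06396316 m
G_linear = 10^(7.1500/10) = 5.188000
Ae = G_linear * lambda^2 / (4*pi) = 5.188000 * 0.06396316^2 / (4*pi) = 1.689e-03 m^2

1.689e-03 m^2


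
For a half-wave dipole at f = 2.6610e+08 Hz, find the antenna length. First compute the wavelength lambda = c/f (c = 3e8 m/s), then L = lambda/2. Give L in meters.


lambda = c / f = 3.0000e+08 / 2.6610e+08 = 1.127396 m
L = lambda / 2 = 1.127396 / 2 = 0.5637 m

0.5637 m


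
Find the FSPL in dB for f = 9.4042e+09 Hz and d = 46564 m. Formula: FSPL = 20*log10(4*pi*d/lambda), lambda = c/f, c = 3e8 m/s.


lambda = c / f = 3.0000e+08 / 9.4042e+09 = 0.03190064 m
FSPL = 20 * log10(4*pi*46564/0.03190064) = 145.3 dB

145.3 dB


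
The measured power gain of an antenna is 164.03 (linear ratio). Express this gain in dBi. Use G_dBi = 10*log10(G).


G_dBi = 10 * log10(164.03) = 22.15 dBi

22.15 dBi


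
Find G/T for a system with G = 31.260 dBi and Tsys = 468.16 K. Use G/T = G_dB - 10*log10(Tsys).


G/T = 31.260 - 10*log10(468.16) = 31.260 - 26.70394 = 4.556 dB/K

4.556 dB/K


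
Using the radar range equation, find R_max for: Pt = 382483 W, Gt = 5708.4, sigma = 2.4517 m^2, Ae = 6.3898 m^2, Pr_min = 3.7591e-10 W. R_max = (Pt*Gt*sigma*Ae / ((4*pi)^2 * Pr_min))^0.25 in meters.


R^4 = 382483*5708.4*2.4517*6.3898 / ((4*pi)^2 * 3.7591e-10) = 5.762057e+17
R_max = 5.762057e+17^0.25 = 27551 m

27551 m


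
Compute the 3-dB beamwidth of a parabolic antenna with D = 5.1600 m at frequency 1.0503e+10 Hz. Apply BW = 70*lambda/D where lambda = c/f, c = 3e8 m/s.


lambda = c / f = 3.0000e+08 / 1.0503e+10 = 0.02856327 m
BW = 70 * 0.02856327 / 5.1600 = 0.3875 deg

0.3875 deg


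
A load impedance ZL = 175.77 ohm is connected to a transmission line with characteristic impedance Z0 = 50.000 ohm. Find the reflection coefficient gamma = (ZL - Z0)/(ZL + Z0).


gamma = (175.77 - 50.000) / (175.77 + 50.000) = 0.5571

0.5571


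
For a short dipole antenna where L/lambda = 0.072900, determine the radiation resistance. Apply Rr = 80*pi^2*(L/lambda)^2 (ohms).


Rr = 80 * pi^2 * (0.072900)^2 = 80 * 9.869604 * 5.314410e-03 = 4.196 ohm

4.196 ohm


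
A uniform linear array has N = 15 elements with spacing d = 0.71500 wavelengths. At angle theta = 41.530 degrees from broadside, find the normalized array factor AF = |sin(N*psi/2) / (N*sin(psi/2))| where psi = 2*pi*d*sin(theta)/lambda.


psi = 2*pi*0.71500*sin(41.530 deg) = 2.978567 rad
AF = |sin(15*2.978567/2) / (15*sin(2.978567/2))| = 0.02282

0.02282


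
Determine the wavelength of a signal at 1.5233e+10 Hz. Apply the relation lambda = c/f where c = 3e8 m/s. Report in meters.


lambda = c / f = 3.0000e+08 / 1.5233e+10 = 0.01969 m

0.01969 m


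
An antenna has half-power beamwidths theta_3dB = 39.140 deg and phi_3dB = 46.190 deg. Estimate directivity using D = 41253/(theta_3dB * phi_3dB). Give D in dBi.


D_linear = 41253 / (39.140 * 46.190) = 22.81848
D_dBi = 10 * log10(22.81848) = 13.58 dBi

13.58 dBi


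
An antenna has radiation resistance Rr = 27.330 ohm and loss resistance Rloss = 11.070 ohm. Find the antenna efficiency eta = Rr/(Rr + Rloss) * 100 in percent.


eta = 27.330 / (27.330 + 11.070) * 100 = 71.17%

71.17%


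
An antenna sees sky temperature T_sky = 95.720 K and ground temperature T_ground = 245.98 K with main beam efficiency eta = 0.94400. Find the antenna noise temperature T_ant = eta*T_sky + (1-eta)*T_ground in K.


T_ant = 0.94400 * 95.720 + (1 - 0.94400) * 245.98 = 104.1 K

104.1 K


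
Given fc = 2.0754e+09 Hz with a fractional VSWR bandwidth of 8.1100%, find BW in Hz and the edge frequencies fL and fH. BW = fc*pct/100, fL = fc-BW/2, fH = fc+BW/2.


BW = 2.0754e+09 * 8.1100/100 = 1.683149e+08 Hz
fL = 2.0754e+09 - 1.683149e+08/2 = 1.991e+09 Hz
fH = 2.0754e+09 + 1.683149e+08/2 = 2.160e+09 Hz

BW=1.683e+08 Hz, fL=1.991e+09 Hz, fH=2.160e+09 Hz


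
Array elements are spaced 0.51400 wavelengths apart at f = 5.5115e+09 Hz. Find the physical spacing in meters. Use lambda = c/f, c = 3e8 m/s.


lambda = c / f = 3.0000e+08 / 5.5115e+09 = 0.05443164 m
d = 0.51400 * 0.05443164 = 0.02798 m

0.02798 m


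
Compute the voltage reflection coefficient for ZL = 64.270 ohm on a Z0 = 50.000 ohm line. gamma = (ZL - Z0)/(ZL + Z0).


gamma = (64.270 - 50.000) / (64.270 + 50.000) = 0.1249

0.1249


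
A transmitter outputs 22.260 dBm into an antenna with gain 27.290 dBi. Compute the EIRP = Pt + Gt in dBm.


EIRP = Pt + Gt = 22.260 + 27.290 = 49.55 dBm

49.55 dBm


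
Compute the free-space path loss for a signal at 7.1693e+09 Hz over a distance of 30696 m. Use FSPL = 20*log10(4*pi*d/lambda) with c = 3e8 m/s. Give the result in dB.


lambda = c / f = 3.0000e+08 / 7.1693e+09 = 0.04184509 m
FSPL = 20 * log10(4*pi*30696/0.04184509) = 139.3 dB

139.3 dB


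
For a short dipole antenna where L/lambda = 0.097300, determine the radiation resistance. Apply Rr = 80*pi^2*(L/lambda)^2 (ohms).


Rr = 80 * pi^2 * (0.097300)^2 = 80 * 9.869604 * 9.467290e-03 = 7.475 ohm

7.475 ohm


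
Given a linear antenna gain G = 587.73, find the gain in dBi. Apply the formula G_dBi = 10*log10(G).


G_dBi = 10 * log10(587.73) = 27.69 dBi

27.69 dBi


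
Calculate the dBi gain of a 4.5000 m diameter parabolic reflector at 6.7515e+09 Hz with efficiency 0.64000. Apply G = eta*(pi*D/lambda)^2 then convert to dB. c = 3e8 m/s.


lambda = c / f = 3.0000e+08 / 6.7515e+09 = 0.04443457 m
G_linear = 0.64000 * (pi * 4.5000 / 0.04443457)^2 = 64783.26
G_dBi = 10 * log10(64783.26) = 48.11 dBi

48.11 dBi


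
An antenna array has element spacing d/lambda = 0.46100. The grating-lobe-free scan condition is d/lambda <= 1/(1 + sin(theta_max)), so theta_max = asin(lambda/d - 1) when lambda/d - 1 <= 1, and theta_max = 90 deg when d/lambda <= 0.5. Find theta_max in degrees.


lambda/d - 1 = 1/0.46100 - 1 = 1.169197 >= 1
d/lambda <= 0.5, so the array can scan to endfire without grating lobes: theta_max = 90 deg

90 deg


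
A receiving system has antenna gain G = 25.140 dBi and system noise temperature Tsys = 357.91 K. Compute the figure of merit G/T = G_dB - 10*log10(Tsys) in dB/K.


G/T = 25.140 - 10*log10(357.91) = 25.140 - 25.53774 = -0.3977 dB/K

-0.3977 dB/K


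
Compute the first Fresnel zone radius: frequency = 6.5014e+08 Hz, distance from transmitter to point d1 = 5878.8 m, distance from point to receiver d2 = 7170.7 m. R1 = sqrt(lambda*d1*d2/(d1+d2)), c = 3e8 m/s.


lambda = c / f = 3.0000e+08 / 6.5014e+08 = 0.4614391 m
R1 = sqrt(0.4614391 * 5878.8 * 7170.7 / (5878.8 + 7170.7)) = 38.61 m

38.61 m


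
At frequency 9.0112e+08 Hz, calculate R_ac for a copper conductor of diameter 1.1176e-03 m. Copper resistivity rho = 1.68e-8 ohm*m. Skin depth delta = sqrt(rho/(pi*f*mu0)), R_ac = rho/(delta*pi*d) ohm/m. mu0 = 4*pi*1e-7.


delta = sqrt(1.68e-8 / (pi * 9.0112e+08 * 4*pi*1e-7)) = 2.173119e-06 m
R_ac = 1.68e-8 / (2.173119e-06 * pi * 1.1176e-03) = 2.202 ohm/m

2.202 ohm/m


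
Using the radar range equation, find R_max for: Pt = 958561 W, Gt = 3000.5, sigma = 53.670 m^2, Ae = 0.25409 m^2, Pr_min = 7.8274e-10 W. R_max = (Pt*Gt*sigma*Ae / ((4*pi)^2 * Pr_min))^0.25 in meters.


R^4 = 958561*3000.5*53.670*0.25409 / ((4*pi)^2 * 7.8274e-10) = 3.173184e+17
R_max = 3.173184e+17^0.25 = 23734 m

23734 m


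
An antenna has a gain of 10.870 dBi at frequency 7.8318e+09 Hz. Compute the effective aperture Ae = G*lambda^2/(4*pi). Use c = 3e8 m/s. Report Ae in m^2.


lambda = c / f = 3.0000e+08 / 7.8318e+09 = 0.03830537 m
G_linear = 10^(10.870/10) = 12.21800
Ae = G_linear * lambda^2 / (4*pi) = 12.21800 * 0.03830537^2 / (4*pi) = 1.427e-03 m^2

1.427e-03 m^2


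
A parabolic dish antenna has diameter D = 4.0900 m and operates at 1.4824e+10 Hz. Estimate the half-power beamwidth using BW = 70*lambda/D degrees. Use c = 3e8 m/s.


lambda = c / f = 3.0000e+08 / 1.4824e+10 = 0.02023745 m
BW = 70 * 0.02023745 / 4.0900 = 0.3464 deg

0.3464 deg


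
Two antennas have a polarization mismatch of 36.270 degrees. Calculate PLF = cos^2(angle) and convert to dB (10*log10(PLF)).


PLF_linear = cos^2(36.270 deg) = 0.6500200
PLF_dB = 10 * log10(0.6500200) = -1.871 dB

-1.871 dB


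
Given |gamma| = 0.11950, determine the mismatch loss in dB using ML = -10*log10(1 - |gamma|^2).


ML = -10 * log10(1 - 0.11950^2) = -10 * log10(0.98571975) = 0.06247 dB

0.06247 dB


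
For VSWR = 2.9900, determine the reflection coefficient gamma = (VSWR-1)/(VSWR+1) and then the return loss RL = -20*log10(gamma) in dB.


gamma = (2.9900 - 1) / (2.9900 + 1) = 0.4987469
RL = -20 * log10(0.4987469) = 6.042 dB

6.042 dB


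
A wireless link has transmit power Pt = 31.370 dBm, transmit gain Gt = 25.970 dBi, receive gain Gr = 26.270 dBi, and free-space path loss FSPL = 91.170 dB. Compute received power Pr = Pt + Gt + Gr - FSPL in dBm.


Pr = 31.370 + 25.970 + 26.270 - 91.170 = -7.56 dBm

-7.56 dBm


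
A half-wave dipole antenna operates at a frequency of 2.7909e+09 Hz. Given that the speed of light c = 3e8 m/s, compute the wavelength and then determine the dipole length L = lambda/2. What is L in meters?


lambda = c / f = 3.0000e+08 / 2.7909e+09 = 0.1074922 m
L = lambda / 2 = 0.1074922 / 2 = 0.05375 m

0.05375 m


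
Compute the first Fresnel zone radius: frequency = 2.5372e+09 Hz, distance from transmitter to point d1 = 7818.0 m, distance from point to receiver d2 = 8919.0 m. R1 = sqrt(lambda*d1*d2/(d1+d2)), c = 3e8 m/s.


lambda = c / f = 3.0000e+08 / 2.5372e+09 = 0.1182406 m
R1 = sqrt(0.1182406 * 7818.0 * 8919.0 / (7818.0 + 8919.0)) = 22.19 m

22.19 m


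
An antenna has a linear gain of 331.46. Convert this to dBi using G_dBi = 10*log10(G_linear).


G_dBi = 10 * log10(331.46) = 25.20 dBi

25.20 dBi


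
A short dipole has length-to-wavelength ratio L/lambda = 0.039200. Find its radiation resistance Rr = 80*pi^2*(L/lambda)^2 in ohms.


Rr = 80 * pi^2 * (0.039200)^2 = 80 * 9.869604 * 1.536640e-03 = 1.213 ohm

1.213 ohm


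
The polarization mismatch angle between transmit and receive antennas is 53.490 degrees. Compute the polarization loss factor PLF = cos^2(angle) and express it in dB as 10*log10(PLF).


PLF_linear = cos^2(53.490 deg) = 0.3539811
PLF_dB = 10 * log10(0.3539811) = -4.510 dB

-4.510 dB


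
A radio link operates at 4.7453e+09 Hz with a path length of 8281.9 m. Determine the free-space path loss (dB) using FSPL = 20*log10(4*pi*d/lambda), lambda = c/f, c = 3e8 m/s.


lambda = c / f = 3.0000e+08 / 4.7453e+09 = 0.06322045 m
FSPL = 20 * log10(4*pi*8281.9/0.06322045) = 124.3 dB

124.3 dB


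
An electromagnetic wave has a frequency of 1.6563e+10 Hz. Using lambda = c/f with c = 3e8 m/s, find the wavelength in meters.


lambda = c / f = 3.0000e+08 / 1.6563e+10 = 0.01811 m

0.01811 m


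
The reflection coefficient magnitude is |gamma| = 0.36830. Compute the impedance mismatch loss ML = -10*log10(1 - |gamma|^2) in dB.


ML = -10 * log10(1 - 0.36830^2) = -10 * log10(0.86435511) = 0.6331 dB

0.6331 dB


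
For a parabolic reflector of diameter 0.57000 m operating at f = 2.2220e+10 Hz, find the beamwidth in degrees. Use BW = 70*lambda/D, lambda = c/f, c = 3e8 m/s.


lambda = c / f = 3.0000e+08 / 2.2220e+10 = 0.01350135 m
BW = 70 * 0.01350135 / 0.57000 = 1.658 deg

1.658 deg


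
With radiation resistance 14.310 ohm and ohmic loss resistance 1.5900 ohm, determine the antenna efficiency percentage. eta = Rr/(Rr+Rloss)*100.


eta = 14.310 / (14.310 + 1.5900) * 100 = 90.00%

90.00%


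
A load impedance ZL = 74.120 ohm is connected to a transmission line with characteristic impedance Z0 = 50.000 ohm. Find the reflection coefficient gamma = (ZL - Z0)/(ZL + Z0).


gamma = (74.120 - 50.000) / (74.120 + 50.000) = 0.1943

0.1943


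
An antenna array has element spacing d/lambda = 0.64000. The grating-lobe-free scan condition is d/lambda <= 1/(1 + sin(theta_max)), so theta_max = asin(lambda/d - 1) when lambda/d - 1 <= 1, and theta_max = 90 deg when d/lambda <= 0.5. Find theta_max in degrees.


lambda/d - 1 = 1/0.64000 - 1 = 0.5625000
theta_max = asin(0.5625000) = 34.23 deg

34.23 deg


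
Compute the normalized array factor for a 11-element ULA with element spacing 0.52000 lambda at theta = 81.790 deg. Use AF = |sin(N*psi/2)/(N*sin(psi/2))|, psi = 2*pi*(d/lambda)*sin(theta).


psi = 2*pi*0.52000*sin(81.790 deg) = 3.233771 rad
AF = |sin(11*3.233771/2) / (11*sin(3.233771/2))| = 0.07956

0.07956


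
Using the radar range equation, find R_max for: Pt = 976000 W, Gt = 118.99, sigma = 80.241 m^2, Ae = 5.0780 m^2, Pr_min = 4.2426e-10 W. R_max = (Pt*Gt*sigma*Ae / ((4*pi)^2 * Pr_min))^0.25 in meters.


R^4 = 976000*118.99*80.241*5.0780 / ((4*pi)^2 * 4.2426e-10) = 7.063135e+17
R_max = 7.063135e+17^0.25 = 28990 m

28990 m


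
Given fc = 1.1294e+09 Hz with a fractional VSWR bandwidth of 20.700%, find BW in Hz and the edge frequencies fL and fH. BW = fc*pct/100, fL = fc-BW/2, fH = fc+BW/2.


BW = 1.1294e+09 * 20.700/100 = 2.337858e+08 Hz
fL = 1.1294e+09 - 2.337858e+08/2 = 1.013e+09 Hz
fH = 1.1294e+09 + 2.337858e+08/2 = 1.246e+09 Hz

BW=2.338e+08 Hz, fL=1.013e+09 Hz, fH=1.246e+09 Hz


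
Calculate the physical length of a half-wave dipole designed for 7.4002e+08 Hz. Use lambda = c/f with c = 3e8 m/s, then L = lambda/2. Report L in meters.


lambda = c / f = 3.0000e+08 / 7.4002e+08 = 0.4053944 m
L = lambda / 2 = 0.4053944 / 2 = 0.2027 m

0.2027 m


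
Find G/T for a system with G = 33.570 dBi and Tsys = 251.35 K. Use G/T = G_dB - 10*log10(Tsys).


G/T = 33.570 - 10*log10(251.35) = 33.570 - 24.00279 = 9.567 dB/K

9.567 dB/K


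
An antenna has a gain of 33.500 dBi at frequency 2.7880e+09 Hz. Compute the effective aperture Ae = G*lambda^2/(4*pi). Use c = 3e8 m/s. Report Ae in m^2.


lambda = c / f = 3.0000e+08 / 2.7880e+09 = 0.1076040 m
G_linear = 10^(33.500/10) = 2238.721
Ae = G_linear * lambda^2 / (4*pi) = 2238.721 * 0.1076040^2 / (4*pi) = 2.063 m^2

2.063 m^2


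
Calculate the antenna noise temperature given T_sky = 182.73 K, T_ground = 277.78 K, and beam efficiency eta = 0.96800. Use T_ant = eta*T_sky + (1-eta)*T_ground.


T_ant = 0.96800 * 182.73 + (1 - 0.96800) * 277.78 = 185.8 K

185.8 K


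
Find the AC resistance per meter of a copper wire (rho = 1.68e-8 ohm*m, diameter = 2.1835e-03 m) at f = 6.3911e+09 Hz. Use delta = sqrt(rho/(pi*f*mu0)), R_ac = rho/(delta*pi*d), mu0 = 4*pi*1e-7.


delta = sqrt(1.68e-8 / (pi * 6.3911e+09 * 4*pi*1e-7)) = 8.159940e-07 m
R_ac = 1.68e-8 / (8.159940e-07 * pi * 2.1835e-03) = 3.001 ohm/m

3.001 ohm/m


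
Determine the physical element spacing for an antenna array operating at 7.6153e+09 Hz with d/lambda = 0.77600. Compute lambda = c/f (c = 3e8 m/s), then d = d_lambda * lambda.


lambda = c / f = 3.0000e+08 / 7.6153e+09 = 0.03939438 m
d = 0.77600 * 0.03939438 = 0.03057 m

0.03057 m


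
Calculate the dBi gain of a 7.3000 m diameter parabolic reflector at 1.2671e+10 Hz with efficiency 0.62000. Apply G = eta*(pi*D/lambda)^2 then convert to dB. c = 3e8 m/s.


lambda = c / f = 3.0000e+08 / 1.2671e+10 = 0.02367611 m
G_linear = 0.62000 * (pi * 7.3000 / 0.02367611)^2 = 581723.3
G_dBi = 10 * log10(581723.3) = 57.65 dBi

57.65 dBi


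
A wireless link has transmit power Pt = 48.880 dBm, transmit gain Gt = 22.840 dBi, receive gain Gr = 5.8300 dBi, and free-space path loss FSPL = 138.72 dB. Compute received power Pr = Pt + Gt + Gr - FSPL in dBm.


Pr = 48.880 + 22.840 + 5.8300 - 138.72 = -61.17 dBm

-61.17 dBm


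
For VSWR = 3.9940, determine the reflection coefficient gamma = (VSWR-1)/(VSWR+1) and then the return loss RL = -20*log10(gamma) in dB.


gamma = (3.9940 - 1) / (3.9940 + 1) = 0.5995194
RL = -20 * log10(0.5995194) = 4.444 dB

4.444 dB


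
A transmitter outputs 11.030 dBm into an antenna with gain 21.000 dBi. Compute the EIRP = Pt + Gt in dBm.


EIRP = Pt + Gt = 11.030 + 21.000 = 32.03 dBm

32.03 dBm


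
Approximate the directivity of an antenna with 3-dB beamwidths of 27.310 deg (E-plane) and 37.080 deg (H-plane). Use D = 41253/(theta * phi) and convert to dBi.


D_linear = 41253 / (27.310 * 37.080) = 40.73748
D_dBi = 10 * log10(40.73748) = 16.10 dBi

16.10 dBi


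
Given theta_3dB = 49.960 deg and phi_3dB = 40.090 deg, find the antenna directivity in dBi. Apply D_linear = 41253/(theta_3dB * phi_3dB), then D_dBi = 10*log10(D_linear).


D_linear = 41253 / (49.960 * 40.090) = 20.59667
D_dBi = 10 * log10(20.59667) = 13.14 dBi

13.14 dBi


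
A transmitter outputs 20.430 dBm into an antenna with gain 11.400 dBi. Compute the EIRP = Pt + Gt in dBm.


EIRP = Pt + Gt = 20.430 + 11.400 = 31.83 dBm

31.83 dBm


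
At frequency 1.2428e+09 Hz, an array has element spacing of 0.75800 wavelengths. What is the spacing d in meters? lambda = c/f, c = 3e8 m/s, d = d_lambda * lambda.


lambda = c / f = 3.0000e+08 / 1.2428e+09 = 0.2413904 m
d = 0.75800 * 0.2413904 = 0.1830 m

0.1830 m


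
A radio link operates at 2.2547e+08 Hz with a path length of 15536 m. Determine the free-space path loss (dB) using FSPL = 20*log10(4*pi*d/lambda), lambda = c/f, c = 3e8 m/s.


lambda = c / f = 3.0000e+08 / 2.2547e+08 = 1.330554 m
FSPL = 20 * log10(4*pi*15536/1.330554) = 103.3 dB

103.3 dB


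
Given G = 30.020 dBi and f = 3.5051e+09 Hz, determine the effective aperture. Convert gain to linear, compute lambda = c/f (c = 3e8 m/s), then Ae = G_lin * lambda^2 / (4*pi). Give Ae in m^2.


lambda = c / f = 3.0000e+08 / 3.5051e+09 = 0.08558957 m
G_linear = 10^(30.020/10) = 1004.616
Ae = G_linear * lambda^2 / (4*pi) = 1004.616 * 0.08558957^2 / (4*pi) = 0.5856 m^2

0.5856 m^2


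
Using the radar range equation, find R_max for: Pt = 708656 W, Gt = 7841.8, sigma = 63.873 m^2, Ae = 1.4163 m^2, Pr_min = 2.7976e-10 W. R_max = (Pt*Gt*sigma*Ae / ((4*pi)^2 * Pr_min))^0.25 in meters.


R^4 = 708656*7841.8*63.873*1.4163 / ((4*pi)^2 * 2.7976e-10) = 1.137938e+19
R_max = 1.137938e+19^0.25 = 58080 m

58080 m


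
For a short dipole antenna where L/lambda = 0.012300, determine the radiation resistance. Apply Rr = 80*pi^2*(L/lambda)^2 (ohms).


Rr = 80 * pi^2 * (0.012300)^2 = 80 * 9.869604 * 1.512900e-04 = 0.1195 ohm

0.1195 ohm


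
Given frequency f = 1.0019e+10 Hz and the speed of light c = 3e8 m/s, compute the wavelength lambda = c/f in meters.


lambda = c / f = 3.0000e+08 / 1.0019e+10 = 0.02994 m

0.02994 m


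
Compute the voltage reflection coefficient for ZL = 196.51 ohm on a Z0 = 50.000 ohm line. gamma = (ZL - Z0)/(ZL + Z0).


gamma = (196.51 - 50.000) / (196.51 + 50.000) = 0.5943

0.5943


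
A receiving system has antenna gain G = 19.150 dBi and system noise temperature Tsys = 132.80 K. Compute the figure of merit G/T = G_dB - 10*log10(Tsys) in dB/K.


G/T = 19.150 - 10*log10(132.80) = 19.150 - 21.23198 = -2.082 dB/K

-2.082 dB/K


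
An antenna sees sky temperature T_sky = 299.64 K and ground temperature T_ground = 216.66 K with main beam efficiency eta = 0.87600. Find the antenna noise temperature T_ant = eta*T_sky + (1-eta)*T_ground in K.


T_ant = 0.87600 * 299.64 + (1 - 0.87600) * 216.66 = 289.4 K

289.4 K


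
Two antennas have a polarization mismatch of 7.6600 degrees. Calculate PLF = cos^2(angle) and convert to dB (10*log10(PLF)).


PLF_linear = cos^2(7.6600 deg) = 0.9822326
PLF_dB = 10 * log10(0.9822326) = -0.07786 dB

-0.07786 dB


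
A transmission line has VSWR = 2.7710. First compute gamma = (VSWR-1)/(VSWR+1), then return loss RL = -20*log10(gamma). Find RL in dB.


gamma = (2.7710 - 1) / (2.7710 + 1) = 0.4696367
RL = -20 * log10(0.4696367) = 6.565 dB

6.565 dB


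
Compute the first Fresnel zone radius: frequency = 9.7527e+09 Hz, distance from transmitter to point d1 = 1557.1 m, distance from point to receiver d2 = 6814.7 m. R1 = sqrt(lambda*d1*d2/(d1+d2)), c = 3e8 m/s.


lambda = c / f = 3.0000e+08 / 9.7527e+09 = 0.03076071 m
R1 = sqrt(0.03076071 * 1557.1 * 6814.7 / (1557.1 + 6814.7)) = 6.244 m

6.244 m


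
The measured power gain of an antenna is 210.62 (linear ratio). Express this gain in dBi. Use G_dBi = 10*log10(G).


G_dBi = 10 * log10(210.62) = 23.23 dBi

23.23 dBi


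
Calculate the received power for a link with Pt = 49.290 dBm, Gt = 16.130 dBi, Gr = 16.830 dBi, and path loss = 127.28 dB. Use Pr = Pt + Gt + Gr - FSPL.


Pr = 49.290 + 16.130 + 16.830 - 127.28 = -45.03 dBm

-45.03 dBm


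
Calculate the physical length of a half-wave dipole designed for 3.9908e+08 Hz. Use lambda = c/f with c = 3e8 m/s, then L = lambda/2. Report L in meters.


lambda = c / f = 3.0000e+08 / 3.9908e+08 = 0.7517290 m
L = lambda / 2 = 0.7517290 / 2 = 0.3759 m

0.3759 m


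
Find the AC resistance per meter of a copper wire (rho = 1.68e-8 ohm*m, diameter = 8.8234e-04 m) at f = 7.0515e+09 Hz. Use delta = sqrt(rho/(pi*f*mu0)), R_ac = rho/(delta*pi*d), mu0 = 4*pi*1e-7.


delta = sqrt(1.68e-8 / (pi * 7.0515e+09 * 4*pi*1e-7)) = 7.768444e-07 m
R_ac = 1.68e-8 / (7.768444e-07 * pi * 8.8234e-04) = 7.802 ohm/m

7.802 ohm/m


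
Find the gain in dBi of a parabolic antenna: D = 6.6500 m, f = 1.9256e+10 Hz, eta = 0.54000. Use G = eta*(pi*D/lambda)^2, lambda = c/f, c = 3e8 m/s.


lambda = c / f = 3.0000e+08 / 1.9256e+10 = 0.01557956 m
G_linear = 0.54000 * (pi * 6.6500 / 0.01557956)^2 = 971016.1
G_dBi = 10 * log10(971016.1) = 59.87 dBi

59.87 dBi


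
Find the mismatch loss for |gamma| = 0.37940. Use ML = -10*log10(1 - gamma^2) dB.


ML = -10 * log10(1 - 0.37940^2) = -10 * log10(0.85605564) = 0.6750 dB

0.6750 dB


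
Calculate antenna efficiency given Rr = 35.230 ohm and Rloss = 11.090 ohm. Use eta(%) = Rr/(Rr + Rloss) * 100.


eta = 35.230 / (35.230 + 11.090) * 100 = 76.06%

76.06%


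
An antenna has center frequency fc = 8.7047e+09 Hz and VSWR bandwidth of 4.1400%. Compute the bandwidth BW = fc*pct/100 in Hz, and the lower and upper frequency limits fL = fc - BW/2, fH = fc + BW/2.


BW = 8.7047e+09 * 4.1400/100 = 3.603746e+08 Hz
fL = 8.7047e+09 - 3.603746e+08/2 = 8.525e+09 Hz
fH = 8.7047e+09 + 3.603746e+08/2 = 8.885e+09 Hz

BW=3.604e+08 Hz, fL=8.525e+09 Hz, fH=8.885e+09 Hz


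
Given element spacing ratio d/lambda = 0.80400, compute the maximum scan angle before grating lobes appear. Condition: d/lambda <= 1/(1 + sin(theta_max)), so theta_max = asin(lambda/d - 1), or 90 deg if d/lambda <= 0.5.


lambda/d - 1 = 1/0.80400 - 1 = 0.2437811
theta_max = asin(0.2437811) = 14.11 deg

14.11 deg


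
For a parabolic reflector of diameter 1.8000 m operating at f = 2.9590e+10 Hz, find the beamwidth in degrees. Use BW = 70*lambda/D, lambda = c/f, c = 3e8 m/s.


lambda = c / f = 3.0000e+08 / 2.9590e+10 = 0.01013856 m
BW = 70 * 0.01013856 / 1.8000 = 0.3943 deg

0.3943 deg


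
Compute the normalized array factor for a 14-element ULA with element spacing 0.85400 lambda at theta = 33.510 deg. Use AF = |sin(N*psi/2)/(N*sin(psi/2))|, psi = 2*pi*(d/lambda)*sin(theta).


psi = 2*pi*0.85400*sin(33.510 deg) = 2.962387 rad
AF = |sin(14*2.962387/2) / (14*sin(2.962387/2))| = 0.06816

0.06816


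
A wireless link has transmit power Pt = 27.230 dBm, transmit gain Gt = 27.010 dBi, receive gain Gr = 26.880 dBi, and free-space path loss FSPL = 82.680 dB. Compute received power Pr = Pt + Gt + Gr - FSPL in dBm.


Pr = 27.230 + 27.010 + 26.880 - 82.680 = -1.56 dBm

-1.56 dBm


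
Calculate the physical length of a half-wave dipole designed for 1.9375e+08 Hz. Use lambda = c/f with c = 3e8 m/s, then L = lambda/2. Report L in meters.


lambda = c / f = 3.0000e+08 / 1.9375e+08 = 1.548387 m
L = lambda / 2 = 1.548387 / 2 = 0.7742 m

0.7742 m


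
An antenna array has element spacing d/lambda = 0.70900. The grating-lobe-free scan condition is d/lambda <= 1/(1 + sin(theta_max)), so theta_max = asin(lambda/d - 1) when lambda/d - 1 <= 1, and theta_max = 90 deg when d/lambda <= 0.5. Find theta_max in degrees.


lambda/d - 1 = 1/0.70900 - 1 = 0.4104372
theta_max = asin(0.4104372) = 24.23 deg

24.23 deg


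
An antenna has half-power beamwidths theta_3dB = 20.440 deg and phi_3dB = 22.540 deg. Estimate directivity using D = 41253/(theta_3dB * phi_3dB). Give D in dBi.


D_linear = 41253 / (20.440 * 22.540) = 89.54075
D_dBi = 10 * log10(89.54075) = 19.52 dBi

19.52 dBi


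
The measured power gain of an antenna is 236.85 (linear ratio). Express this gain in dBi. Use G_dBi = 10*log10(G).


G_dBi = 10 * log10(236.85) = 23.74 dBi

23.74 dBi


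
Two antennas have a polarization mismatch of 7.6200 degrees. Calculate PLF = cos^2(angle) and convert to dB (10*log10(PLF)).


PLF_linear = cos^2(7.6200 deg) = 0.9824166
PLF_dB = 10 * log10(0.9824166) = -0.07704 dB

-0.07704 dB


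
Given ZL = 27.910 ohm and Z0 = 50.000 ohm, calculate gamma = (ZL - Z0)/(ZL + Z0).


gamma = (27.910 - 50.000) / (27.910 + 50.000) = -0.2835

-0.2835


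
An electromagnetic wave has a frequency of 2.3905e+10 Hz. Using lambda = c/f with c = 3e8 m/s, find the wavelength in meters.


lambda = c / f = 3.0000e+08 / 2.3905e+10 = 0.01255 m

0.01255 m


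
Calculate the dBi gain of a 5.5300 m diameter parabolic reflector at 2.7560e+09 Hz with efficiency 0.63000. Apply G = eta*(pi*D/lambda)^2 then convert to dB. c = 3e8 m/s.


lambda = c / f = 3.0000e+08 / 2.7560e+09 = 0.1088534 m
G_linear = 0.63000 * (pi * 5.5300 / 0.1088534)^2 = 16047.47
G_dBi = 10 * log10(16047.47) = 42.05 dBi

42.05 dBi


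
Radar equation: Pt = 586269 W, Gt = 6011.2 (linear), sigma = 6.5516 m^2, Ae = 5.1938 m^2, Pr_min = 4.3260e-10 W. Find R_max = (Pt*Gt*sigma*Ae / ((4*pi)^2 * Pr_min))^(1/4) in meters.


R^4 = 586269*6011.2*6.5516*5.1938 / ((4*pi)^2 * 4.3260e-10) = 1.755434e+18
R_max = 1.755434e+18^0.25 = 36400 m

36400 m


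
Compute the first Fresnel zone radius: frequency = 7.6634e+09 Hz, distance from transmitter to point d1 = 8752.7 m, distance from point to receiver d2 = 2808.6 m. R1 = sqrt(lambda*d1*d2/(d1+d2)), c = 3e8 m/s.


lambda = c / f = 3.0000e+08 / 7.6634e+09 = 0.03914711 m
R1 = sqrt(0.03914711 * 8752.7 * 2808.6 / (8752.7 + 2808.6)) = 9.124 m

9.124 m


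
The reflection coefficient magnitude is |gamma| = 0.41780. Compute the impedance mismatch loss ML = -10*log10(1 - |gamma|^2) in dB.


ML = -10 * log10(1 - 0.41780^2) = -10 * log10(0.82544316) = 0.8331 dB

0.8331 dB


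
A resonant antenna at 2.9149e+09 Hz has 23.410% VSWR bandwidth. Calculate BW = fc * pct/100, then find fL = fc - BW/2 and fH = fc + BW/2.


BW = 2.9149e+09 * 23.410/100 = 6.823781e+08 Hz
fL = 2.9149e+09 - 6.823781e+08/2 = 2.574e+09 Hz
fH = 2.9149e+09 + 6.823781e+08/2 = 3.256e+09 Hz

BW=6.824e+08 Hz, fL=2.574e+09 Hz, fH=3.256e+09 Hz


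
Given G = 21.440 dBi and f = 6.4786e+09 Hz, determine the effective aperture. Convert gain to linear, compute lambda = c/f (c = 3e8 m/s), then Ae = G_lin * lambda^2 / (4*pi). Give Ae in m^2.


lambda = c / f = 3.0000e+08 / 6.4786e+09 = 0.04630630 m
G_linear = 10^(21.440/10) = 139.3157
Ae = G_linear * lambda^2 / (4*pi) = 139.3157 * 0.04630630^2 / (4*pi) = 0.02377 m^2

0.02377 m^2


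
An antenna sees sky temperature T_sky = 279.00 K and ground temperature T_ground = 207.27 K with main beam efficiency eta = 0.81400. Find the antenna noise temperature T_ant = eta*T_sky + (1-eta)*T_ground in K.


T_ant = 0.81400 * 279.00 + (1 - 0.81400) * 207.27 = 265.7 K

265.7 K


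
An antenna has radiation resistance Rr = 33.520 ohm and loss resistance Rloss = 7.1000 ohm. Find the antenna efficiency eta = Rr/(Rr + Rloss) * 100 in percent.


eta = 33.520 / (33.520 + 7.1000) * 100 = 82.52%

82.52%


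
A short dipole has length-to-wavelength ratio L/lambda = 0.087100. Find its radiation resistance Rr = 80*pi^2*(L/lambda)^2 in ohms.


Rr = 80 * pi^2 * (0.087100)^2 = 80 * 9.869604 * 7.586410e-03 = 5.990 ohm

5.990 ohm


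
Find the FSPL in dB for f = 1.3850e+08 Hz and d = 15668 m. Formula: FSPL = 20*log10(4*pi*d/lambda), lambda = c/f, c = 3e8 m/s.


lambda = c / f = 3.0000e+08 / 1.3850e+08 = 2.166065 m
FSPL = 20 * log10(4*pi*15668/2.166065) = 99.17 dB

99.17 dB


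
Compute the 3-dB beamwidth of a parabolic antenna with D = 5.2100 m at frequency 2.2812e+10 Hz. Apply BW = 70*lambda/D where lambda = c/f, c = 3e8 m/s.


lambda = c / f = 3.0000e+08 / 2.2812e+10 = 0.01315097 m
BW = 70 * 0.01315097 / 5.2100 = 0.1767 deg

0.1767 deg


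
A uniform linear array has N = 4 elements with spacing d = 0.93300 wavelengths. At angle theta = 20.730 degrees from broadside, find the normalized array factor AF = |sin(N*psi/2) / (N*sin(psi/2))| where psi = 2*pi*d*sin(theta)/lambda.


psi = 2*pi*0.93300*sin(20.730 deg) = 2.075015 rad
AF = |sin(4*2.075015/2) / (4*sin(2.075015/2))| = 0.2456

0.2456


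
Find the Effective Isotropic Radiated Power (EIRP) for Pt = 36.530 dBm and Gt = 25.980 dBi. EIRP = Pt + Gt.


EIRP = Pt + Gt = 36.530 + 25.980 = 62.51 dBm

62.51 dBm
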